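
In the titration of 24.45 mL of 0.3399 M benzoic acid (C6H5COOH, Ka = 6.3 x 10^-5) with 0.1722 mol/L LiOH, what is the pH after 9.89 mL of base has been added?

Initial n(C6H5COOH) = 0.3399 x 0.02445 = 0.008311 mol.
n(LiOH) added = 0.1722 x 0.009890 = 0.001703 mol, converting that many moles of C6H5COOH to C6H5COO-.
Remaining n(C6H5COOH) = 0.006607 mol; n(C6H5COO-) = 0.001703 mol.
By Henderson-Hasselbalch, pH = pKa + log([A^-]/[HA]) = 4.20 + log(0.001703/0.006607) = 4.20 + (-0.59) = 3.61.

3.61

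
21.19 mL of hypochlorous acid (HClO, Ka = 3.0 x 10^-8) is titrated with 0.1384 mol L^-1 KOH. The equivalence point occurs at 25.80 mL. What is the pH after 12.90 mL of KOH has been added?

7.52

12.90 mL is exactly half the equivalence volume (25.80/2), i.e. the half-equivalence point.
There, n(HA) = n(A^-), so pH = pKa = -log(3.0 x 10^-8) = 7.52.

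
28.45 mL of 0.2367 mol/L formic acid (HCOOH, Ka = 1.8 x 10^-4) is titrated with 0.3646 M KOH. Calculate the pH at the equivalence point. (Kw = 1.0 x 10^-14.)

8.45

n(HCOOH) = 0.2367 x 0.02845 = 0.006734 mol; V(KOH) at equivalence = 0.006734/0.3646 = 0.01847 L.
At equivalence all the acid is converted to HCOO-; total volume = 0.02845 + 0.01847 = 0.04692 L, so [HCOO-] = 0.006734/0.04692 = 0.1435 M.
Kb = Kw/Ka = 1.0e-14 / 1.8 x 10^-4 = 5.56e-11.
[OH^-] = sqrt(Kb x [HCOO-]) = sqrt(5.56e-11 x 0.1435) = 2.82e-6 M.
pOH = 5.55, so pH = 14.00 - 5.55 = 8.45.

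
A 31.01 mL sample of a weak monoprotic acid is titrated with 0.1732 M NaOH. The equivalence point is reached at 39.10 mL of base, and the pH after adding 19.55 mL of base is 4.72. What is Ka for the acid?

1.9 x 10^-5

19.55 mL is half of the equivalence volume, so this is the half-equivalence point where [HA] = [A^-].
At half-equivalence pH = pKa, so pKa = 4.72.
Ka = 10^(-4.72) = 1.9 x 10^-5.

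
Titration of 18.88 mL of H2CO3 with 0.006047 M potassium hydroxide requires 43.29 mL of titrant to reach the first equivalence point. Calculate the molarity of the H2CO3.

n(KOH) = 0.006047 x 0.04329 = 0.0002618 mol.
At the first equivalence point, 1 mol OH^- react per mol H2CO3, so n(H2CO3) = 0.0002618 / 1 = 0.0002618 mol.
[H2CO3] = 0.0002618 / 0.01888 L = 0.0139 M.

0.0139 M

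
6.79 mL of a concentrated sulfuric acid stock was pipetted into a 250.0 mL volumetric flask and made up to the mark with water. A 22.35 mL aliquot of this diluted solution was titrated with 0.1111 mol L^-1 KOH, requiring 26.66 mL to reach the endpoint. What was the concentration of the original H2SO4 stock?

2.44 M

n(KOH) = 0.1111 x 0.02666 = 0.002962 mol.
n(H2SO4) in the aliquot = 0.002962 x 1/2 = 0.001481 mol.
[diluted H2SO4] = 0.001481 / 0.02235 = 0.06626 M.
Dilution factor = 250.0/6.790 = 36.82, so [stock] = 0.06626 x 36.82 = 2.44 M.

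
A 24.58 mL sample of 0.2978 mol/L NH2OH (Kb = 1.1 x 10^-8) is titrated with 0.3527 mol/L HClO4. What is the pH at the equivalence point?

3.42

n(NH2OH) = 0.2978 x 0.02458 = 0.007320 mol; V(HClO4) at equivalence = 0.007320/0.3527 = 0.02075 L.
At equivalence the base is fully converted to NH3OH+; total volume = 0.04533 L, so [NH3OH+] = 0.007320/0.04533 = 0.1615 M.
Ka(NH3OH+) = Kw/Kb = 1.0e-14 / 1.1 x 10^-8 = 9.09e-7.
[H^+] = sqrt(Ka x [NH3OH+]) = sqrt(9.09e-7 x 0.1615) = 0.000383 M.
pH = -log(0.000383) = 3.42.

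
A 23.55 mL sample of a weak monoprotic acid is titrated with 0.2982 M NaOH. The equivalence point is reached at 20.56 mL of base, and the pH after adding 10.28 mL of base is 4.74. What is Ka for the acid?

1.8 x 10^-5

10.28 mL is half of the equivalence volume, so this is the half-equivalence point where [HA] = [A^-].
At half-equivalence pH = pKa, so pKa = 4.74.
Ka = 10^(-4.74) = 1.8 x 10^-5.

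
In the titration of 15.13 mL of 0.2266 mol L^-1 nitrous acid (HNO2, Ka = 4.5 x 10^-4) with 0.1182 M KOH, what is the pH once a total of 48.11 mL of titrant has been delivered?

n(acid) = 0.2266 x 0.01513 = 0.003428 mol; n(KOH) added = 0.1182 x 0.04811 = 0.005687 mol.
Base is in excess by 0.005687 - 0.003428 = 0.002258 mol in a total volume of 0.06324 L.
[OH^-] = 0.002258/0.06324 = 0.03571 M, so pOH = 1.45 and pH = 14.00 - 1.45 = 12.55.

12.55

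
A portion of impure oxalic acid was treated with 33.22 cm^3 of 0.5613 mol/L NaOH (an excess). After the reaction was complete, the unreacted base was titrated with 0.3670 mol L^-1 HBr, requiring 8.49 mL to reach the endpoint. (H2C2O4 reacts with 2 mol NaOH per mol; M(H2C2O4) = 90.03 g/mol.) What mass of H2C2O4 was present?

Total n(NaOH) added = 0.5613 x 0.03322 = 0.01865 mol.
n(HBr) used = 0.3670 x 0.008490 = 0.003116 mol, which equals the excess n(NaOH).
So n(NaOH) consumed by the sample = 0.01865 - 0.003116 = 0.01553 mol.
n(H2C2O4) = 0.01553 / 2 = 0.007765 mol.
mass = 0.007765 mol x 90.03 g/mol = 0.699 g.

0.699 g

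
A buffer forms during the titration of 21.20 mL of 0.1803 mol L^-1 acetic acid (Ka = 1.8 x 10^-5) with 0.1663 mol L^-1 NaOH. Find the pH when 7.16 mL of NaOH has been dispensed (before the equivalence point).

Initial n(CH3COOH) = 0.1803 x 0.02120 = 0.003822 mol.
n(NaOH) added = 0.1663 x 0.007160 = 0.001191 mol, converting that many moles of CH3COOH to CH3COO-.
Remaining n(CH3COOH) = 0.002632 mol; n(CH3COO-) = 0.001191 mol.
By Henderson-Hasselbalch, pH = pKa + log([A^-]/[HA]) = 4.74 + log(0.001191/0.002632) = 4.74 + (-0.34) = 4.40.

4.40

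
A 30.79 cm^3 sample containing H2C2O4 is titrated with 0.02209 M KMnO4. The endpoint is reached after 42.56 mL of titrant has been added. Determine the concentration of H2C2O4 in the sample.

0.0763 M

n(KMnO4) = 0.02209 x 0.04256 = 0.0009402 mol.
From the balanced equation, 2 mol KMnO4 reacts with 5 mol H2C2O4, so n(H2C2O4) = 0.0009402 x 5/2 = 0.002350 mol.
[H2C2O4] = 0.002350 / 0.03079 L = 0.0763 M.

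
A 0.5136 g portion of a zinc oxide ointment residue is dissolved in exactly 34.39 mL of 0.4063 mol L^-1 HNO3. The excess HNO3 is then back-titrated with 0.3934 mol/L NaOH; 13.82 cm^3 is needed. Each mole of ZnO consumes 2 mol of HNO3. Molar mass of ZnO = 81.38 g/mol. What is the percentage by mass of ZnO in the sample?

Total n(HNO3) added = 0.4063 x 0.03439 = 0.01397 mol.
n(NaOH) used = 0.3934 x 0.01382 = 0.005437 mol, which equals the excess n(HNO3).
So n(HNO3) consumed by the sample = 0.01397 - 0.005437 = 0.008536 mol.
n(ZnO) = 0.008536 / 2 = 0.004268 mol.
mass ZnO = 0.004268 x 81.38 = 0.3473 g, so %ZnO = 0.3473/0.5136 x 100 = 67.6%.

67.6%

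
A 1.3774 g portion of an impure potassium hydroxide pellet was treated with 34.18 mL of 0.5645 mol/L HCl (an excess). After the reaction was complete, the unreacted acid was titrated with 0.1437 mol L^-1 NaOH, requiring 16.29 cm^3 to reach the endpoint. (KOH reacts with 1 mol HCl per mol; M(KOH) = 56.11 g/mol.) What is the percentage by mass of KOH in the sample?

Total n(HCl) added = 0.5645 x 0.03418 = 0.01929 mol.
n(NaOH) used = 0.1437 x 0.01629 = 0.002341 mol, which equals the excess n(HCl).
So n(HCl) consumed by the sample = 0.01929 - 0.002341 = 0.01695 mol.
n(KOH) = 0.01695 / 1 = 0.01695 mol.
mass KOH = 0.01695 x 56.11 = 0.9513 g, so %KOH = 0.9513/1.3774 x 100 = 69.1%.

69.1%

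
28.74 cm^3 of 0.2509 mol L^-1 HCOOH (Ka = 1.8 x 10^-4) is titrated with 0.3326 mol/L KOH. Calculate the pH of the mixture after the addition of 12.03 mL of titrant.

3.84

Initial n(HCOOH) = 0.2509 x 0.02874 = 0.007211 mol.
n(KOH) added = 0.3326 x 0.01203 = 0.004001 mol, converting that many moles of HCOOH to HCOO-.
Remaining n(HCOOH) = 0.003210 mol; n(HCOO-) = 0.004001 mol.
By Henderson-Hasselbalch, pH = pKa + log([A^-]/[HA]) = 3.74 + log(0.004001/0.003210) = 3.74 + (+0.10) = 3.84.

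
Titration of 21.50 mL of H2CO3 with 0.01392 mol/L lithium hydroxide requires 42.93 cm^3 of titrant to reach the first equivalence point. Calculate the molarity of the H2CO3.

0.0278 M

n(LiOH) = 0.01392 x 0.04293 = 0.0005976 mol.
At the first equivalence point, 1 mol OH^- react per mol H2CO3, so n(H2CO3) = 0.0005976 / 1 = 0.0005976 mol.
[H2CO3] = 0.0005976 / 0.02150 L = 0.0278 M.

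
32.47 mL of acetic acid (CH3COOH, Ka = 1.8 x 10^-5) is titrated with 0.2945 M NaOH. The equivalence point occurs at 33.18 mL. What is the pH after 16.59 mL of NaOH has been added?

16.59 mL is exactly half the equivalence volume (33.18/2), i.e. the half-equivalence point.
There, n(HA) = n(A^-), so pH = pKa = -log(1.8 x 10^-5) = 4.74.

4.74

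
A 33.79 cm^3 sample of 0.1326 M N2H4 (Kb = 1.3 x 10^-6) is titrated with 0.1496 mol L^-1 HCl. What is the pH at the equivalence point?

4.63

n(N2H4) = 0.1326 x 0.03379 = 0.004481 mol; V(HCl) at equivalence = 0.004481/0.1496 = 0.02995 L.
At equivalence the base is fully converted to N2H5+; total volume = 0.06374 L, so [N2H5+] = 0.004481/0.06374 = 0.07029 M.
Ka(N2H5+) = Kw/Kb = 1.0e-14 / 1.3 x 10^-6 = 7.69e-9.
[H^+] = sqrt(Ka x [N2H5+]) = sqrt(7.69e-9 x 0.07029) = 2.33e-5 M.
pH = -log(2.33e-5) = 4.63.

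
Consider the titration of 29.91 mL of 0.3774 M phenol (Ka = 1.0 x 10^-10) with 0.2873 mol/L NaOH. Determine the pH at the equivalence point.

n(C6H5OH) = 0.3774 x 0.02991 = 0.01129 mol; V(NaOH) at equivalence = 0.01129/0.2873 = 0.03929 L.
At equivalence all the acid is converted to C6H5O-; total volume = 0.02991 + 0.03929 = 0.06920 L, so [C6H5O-] = 0.01129/0.06920 = 0.1631 M.
Kb = Kw/Ka = 1.0e-14 / 1.0 x 10^-10 = 0.000100.
[OH^-] = sqrt(Kb x [C6H5O-]) = sqrt(0.000100 x 0.1631) = 0.00404 M.
pOH = 2.39, so pH = 14.00 - 2.39 = 11.61.

11.61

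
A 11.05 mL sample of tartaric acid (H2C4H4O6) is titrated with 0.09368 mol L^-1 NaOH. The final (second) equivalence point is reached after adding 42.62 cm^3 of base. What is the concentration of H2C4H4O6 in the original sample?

0.181 M

n(NaOH) = 0.09368 x 0.04262 = 0.003993 mol.
At the final (second) equivalence point, 2 mol OH^- react per mol H2C4H4O6, so n(H2C4H4O6) = 0.003993 / 2 = 0.001996 mol.
[H2C4H4O6] = 0.001996 / 0.01105 L = 0.181 M.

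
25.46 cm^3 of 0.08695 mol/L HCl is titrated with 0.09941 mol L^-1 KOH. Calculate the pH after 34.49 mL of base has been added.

12.31

n(acid) = 0.08695 x 0.02546 = 0.002214 mol; n(KOH) added = 0.09941 x 0.03449 = 0.003429 mol.
Base is in excess by 0.003429 - 0.002214 = 0.001215 mol in a total volume of 0.05995 L.
[OH^-] = 0.001215/0.05995 = 0.02027 M, so pOH = 1.69 and pH = 14.00 - 1.69 = 12.31.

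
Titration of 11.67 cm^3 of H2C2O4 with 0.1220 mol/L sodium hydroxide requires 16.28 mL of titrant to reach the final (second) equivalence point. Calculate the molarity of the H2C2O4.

n(NaOH) = 0.1220 x 0.01628 = 0.001986 mol.
At the final (second) equivalence point, 2 mol OH^- react per mol H2C2O4, so n(H2C2O4) = 0.001986 / 2 = 0.0009931 mol.
[H2C2O4] = 0.0009931 / 0.01167 L = 0.0851 M.

0.0851 M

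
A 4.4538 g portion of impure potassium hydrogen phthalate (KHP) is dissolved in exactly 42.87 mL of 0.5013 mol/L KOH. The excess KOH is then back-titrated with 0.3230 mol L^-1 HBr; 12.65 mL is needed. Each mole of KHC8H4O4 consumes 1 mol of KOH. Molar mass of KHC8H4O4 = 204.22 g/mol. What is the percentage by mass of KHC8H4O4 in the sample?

Total n(KOH) added = 0.5013 x 0.04287 = 0.02149 mol.
n(HBr) used = 0.3230 x 0.01265 = 0.004086 mol, which equals the excess n(KOH).
So n(KOH) consumed by the sample = 0.02149 - 0.004086 = 0.01740 mol.
n(KHC8H4O4) = 0.01740 / 1 = 0.01740 mol.
mass KHC8H4O4 = 0.01740 x 204.22 = 3.554 g, so %KHC8H4O4 = 3.554/4.4538 x 100 = 79.8%.

79.8%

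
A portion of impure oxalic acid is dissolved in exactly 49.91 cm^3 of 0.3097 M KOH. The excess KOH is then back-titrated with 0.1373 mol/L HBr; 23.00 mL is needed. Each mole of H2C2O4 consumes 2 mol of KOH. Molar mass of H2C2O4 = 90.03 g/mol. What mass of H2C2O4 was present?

0.554 g

Total n(KOH) added = 0.3097 x 0.04991 = 0.01546 mol.
n(HBr) used = 0.1373 x 0.02300 = 0.003158 mol, which equals the excess n(KOH).
So n(KOH) consumed by the sample = 0.01546 - 0.003158 = 0.01230 mol.
n(H2C2O4) = 0.01230 / 2 = 0.006150 mol.
mass = 0.006150 mol x 90.03 g/mol = 0.554 g.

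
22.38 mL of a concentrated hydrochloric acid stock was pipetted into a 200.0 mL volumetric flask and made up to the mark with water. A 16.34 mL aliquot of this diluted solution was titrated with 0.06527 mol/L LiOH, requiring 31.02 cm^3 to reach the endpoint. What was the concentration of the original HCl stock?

n(LiOH) = 0.06527 x 0.03102 = 0.002025 mol.
n(HCl) in the aliquot = 0.002025 mol.
[diluted HCl] = 0.002025 / 0.01634 = 0.1239 M.
Dilution factor = 200.0/22.38 = 8.937, so [stock] = 0.1239 x 8.937 = 1.11 M.

1.11 M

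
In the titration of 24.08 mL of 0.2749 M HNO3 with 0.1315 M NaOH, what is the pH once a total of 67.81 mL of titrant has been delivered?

n(acid) = 0.2749 x 0.02408 = 0.006620 mol; n(NaOH) added = 0.1315 x 0.06781 = 0.008917 mol.
Base is in excess by 0.008917 - 0.006620 = 0.002297 mol in a total volume of 0.09189 L.
[OH^-] = 0.002297/0.09189 = 0.02500 M, so pOH = 1.60 and pH = 14.00 - 1.60 = 12.40.

12.40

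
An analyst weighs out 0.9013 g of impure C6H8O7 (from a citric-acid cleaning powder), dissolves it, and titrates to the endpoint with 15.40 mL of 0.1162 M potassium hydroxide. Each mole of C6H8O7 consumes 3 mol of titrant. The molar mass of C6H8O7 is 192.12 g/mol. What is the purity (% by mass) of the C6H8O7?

12.7%

n(KOH) = 0.1162 x 0.01540 = 0.001789 mol.
n(C6H8O7) = 0.001789 / 3 = 0.0005965 mol.
mass of C6H8O7 = 0.0005965 x 192.12 = 0.1146 g.
% purity = 0.1146 / 0.9013 x 100 = 12.7%.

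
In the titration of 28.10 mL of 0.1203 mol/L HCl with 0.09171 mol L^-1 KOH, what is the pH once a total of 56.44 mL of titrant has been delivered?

n(acid) = 0.1203 x 0.02810 = 0.003380 mol; n(KOH) added = 0.09171 x 0.05644 = 0.005176 mol.
Base is in excess by 0.005176 - 0.003380 = 0.001796 mol in a total volume of 0.08454 L.
[OH^-] = 0.001796/0.08454 = 0.02124 M, so pOH = 1.67 and pH = 14.00 - 1.67 = 12.33.

12.33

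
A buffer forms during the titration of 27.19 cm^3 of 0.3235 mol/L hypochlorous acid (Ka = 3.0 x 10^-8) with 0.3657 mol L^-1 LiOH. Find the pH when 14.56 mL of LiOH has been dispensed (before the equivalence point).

7.71

Initial n(HClO) = 0.3235 x 0.02719 = 0.008796 mol.
n(LiOH) added = 0.3657 x 0.01456 = 0.005325 mol, converting that many moles of HClO to ClO-.
Remaining n(HClO) = 0.003471 mol; n(ClO-) = 0.005325 mol.
By Henderson-Hasselbalch, pH = pKa + log([A^-]/[HA]) = 7.52 + log(0.005325/0.003471) = 7.52 + (+0.19) = 7.71.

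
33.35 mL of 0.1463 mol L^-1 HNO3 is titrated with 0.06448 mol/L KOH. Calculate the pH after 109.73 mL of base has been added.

12.19

n(acid) = 0.1463 x 0.03335 = 0.004879 mol; n(KOH) added = 0.06448 x 0.1097 = 0.007075 mol.
Base is in excess by 0.007075 - 0.004879 = 0.002196 mol in a total volume of 0.1431 L.
[OH^-] = 0.002196/0.1431 = 0.01535 M, so pOH = 1.81 and pH = 14.00 - 1.81 = 12.19.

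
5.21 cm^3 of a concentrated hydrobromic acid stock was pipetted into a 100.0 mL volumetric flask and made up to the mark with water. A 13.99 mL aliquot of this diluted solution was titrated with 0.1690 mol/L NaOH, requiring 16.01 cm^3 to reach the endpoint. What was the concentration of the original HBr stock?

3.71 M

n(NaOH) = 0.1690 x 0.01601 = 0.002706 mol.
n(HBr) in the aliquot = 0.002706 mol.
[diluted HBr] = 0.002706 / 0.01399 = 0.1934 M.
Dilution factor = 100.0/5.210 = 19.19, so [stock] = 0.1934 x 19.19 = 3.71 M.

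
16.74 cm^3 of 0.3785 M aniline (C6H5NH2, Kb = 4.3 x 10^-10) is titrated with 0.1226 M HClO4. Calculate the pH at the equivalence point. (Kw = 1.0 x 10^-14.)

2.83

n(C6H5NH2) = 0.3785 x 0.01674 = 0.006336 mol; V(HClO4) at equivalence = 0.006336/0.1226 = 0.05168 L.
At equivalence the base is fully converted to C6H5NH3+; total volume = 0.06842 L, so [C6H5NH3+] = 0.006336/0.06842 = 0.09260 M.
Ka(C6H5NH3+) = Kw/Kb = 1.0e-14 / 4.3 x 10^-10 = 2.33e-5.
[H^+] = sqrt(Ka x [C6H5NH3+]) = sqrt(2.33e-5 x 0.09260) = 0.00147 M.
pH = -log(0.00147) = 2.83.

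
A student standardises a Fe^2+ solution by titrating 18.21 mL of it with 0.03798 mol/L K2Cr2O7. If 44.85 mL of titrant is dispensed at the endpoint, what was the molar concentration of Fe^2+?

0.561 M

n(K2Cr2O7) = 0.03798 x 0.04485 = 0.001703 mol.
From the balanced equation, 1 mol K2Cr2O7 reacts with 6 mol Fe^2+, so n(Fe^2+) = 0.001703 x 6/1 = 0.01022 mol.
[Fe^2+] = 0.01022 / 0.01821 L = 0.561 M.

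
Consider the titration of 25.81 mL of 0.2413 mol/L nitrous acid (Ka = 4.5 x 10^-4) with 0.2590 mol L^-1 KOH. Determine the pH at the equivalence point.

8.22

n(HNO2) = 0.2413 x 0.02581 = 0.006228 mol; V(KOH) at equivalence = 0.006228/0.2590 = 0.02405 L.
At equivalence all the acid is converted to NO2-; total volume = 0.02581 + 0.02405 = 0.04986 L, so [NO2-] = 0.006228/0.04986 = 0.1249 M.
Kb = Kw/Ka = 1.0e-14 / 4.5 x 10^-4 = 2.22e-11.
[OH^-] = sqrt(Kb x [NO2-]) = sqrt(2.22e-11 x 0.1249) = 1.67e-6 M.
pOH = 5.78, so pH = 14.00 - 5.78 = 8.22.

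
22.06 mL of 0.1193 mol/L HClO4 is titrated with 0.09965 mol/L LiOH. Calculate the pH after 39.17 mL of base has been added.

12.32

n(acid) = 0.1193 x 0.02206 = 0.002632 mol; n(LiOH) added = 0.09965 x 0.03917 = 0.003903 mol.
Base is in excess by 0.003903 - 0.002632 = 0.001272 mol in a total volume of 0.06123 L.
[OH^-] = 0.001272/0.06123 = 0.02077 M, so pOH = 1.68 and pH = 14.00 - 1.68 = 12.32.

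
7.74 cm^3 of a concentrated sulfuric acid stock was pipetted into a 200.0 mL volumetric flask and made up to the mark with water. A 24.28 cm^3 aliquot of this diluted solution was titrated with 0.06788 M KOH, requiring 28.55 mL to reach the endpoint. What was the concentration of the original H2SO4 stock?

n(KOH) = 0.06788 x 0.02855 = 0.001938 mol.
n(H2SO4) in the aliquot = 0.001938 x 1/2 = 0.0009690 mol.
[diluted H2SO4] = 0.0009690 / 0.02428 = 0.03991 M.
Dilution factor = 200.0/7.740 = 25.84, so [stock] = 0.03991 x 25.84 = 1.03 M.

1.03 M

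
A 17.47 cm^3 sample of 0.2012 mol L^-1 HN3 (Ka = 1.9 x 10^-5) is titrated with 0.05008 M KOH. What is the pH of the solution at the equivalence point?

n(HN3) = 0.2012 x 0.01747 = 0.003515 mol; V(KOH) at equivalence = 0.003515/0.05008 = 0.07019 L.
At equivalence all the acid is converted to N3-; total volume = 0.01747 + 0.07019 = 0.08766 L, so [N3-] = 0.003515/0.08766 = 0.04010 M.
Kb = Kw/Ka = 1.0e-14 / 1.9 x 10^-5 = 5.26e-10.
[OH^-] = sqrt(Kb x [N3-]) = sqrt(5.26e-10 x 0.04010) = 4.59e-6 M.
pOH = 5.34, so pH = 14.00 - 5.34 = 8.66.

8.66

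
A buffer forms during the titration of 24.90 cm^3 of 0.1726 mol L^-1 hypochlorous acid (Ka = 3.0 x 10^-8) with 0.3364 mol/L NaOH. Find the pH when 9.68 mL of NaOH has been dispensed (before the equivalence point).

8.02

Initial n(HClO) = 0.1726 x 0.02490 = 0.004298 mol.
n(NaOH) added = 0.3364 x 0.009680 = 0.003256 mol, converting that many moles of HClO to ClO-.
Remaining n(HClO) = 0.001041 mol; n(ClO-) = 0.003256 mol.
By Henderson-Hasselbalch, pH = pKa + log([A^-]/[HA]) = 7.52 + log(0.003256/0.001041) = 7.52 + (+0.50) = 8.02.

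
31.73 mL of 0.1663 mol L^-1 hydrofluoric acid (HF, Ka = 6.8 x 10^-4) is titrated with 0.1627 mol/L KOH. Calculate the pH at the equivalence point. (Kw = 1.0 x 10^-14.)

8.04

n(HF) = 0.1663 x 0.03173 = 0.005277 mol; V(KOH) at equivalence = 0.005277/0.1627 = 0.03243 L.
At equivalence all the acid is converted to F-; total volume = 0.03173 + 0.03243 = 0.06416 L, so [F-] = 0.005277/0.06416 = 0.08224 M.
Kb = Kw/Ka = 1.0e-14 / 6.8 x 10^-4 = 1.47e-11.
[OH^-] = sqrt(Kb x [F-]) = sqrt(1.47e-11 x 0.08224) = 1.10e-6 M.
pOH = 5.96, so pH = 14.00 - 5.96 = 8.04.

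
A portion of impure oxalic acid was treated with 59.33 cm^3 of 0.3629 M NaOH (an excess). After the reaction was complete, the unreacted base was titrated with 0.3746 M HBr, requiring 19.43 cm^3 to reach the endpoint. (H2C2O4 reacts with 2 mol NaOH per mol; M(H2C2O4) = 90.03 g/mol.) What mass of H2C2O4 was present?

Total n(NaOH) added = 0.3629 x 0.05933 = 0.02153 mol.
n(HBr) used = 0.3746 x 0.01943 = 0.007278 mol, which equals the excess n(NaOH).
So n(NaOH) consumed by the sample = 0.02153 - 0.007278 = 0.01425 mol.
n(H2C2O4) = 0.01425 / 2 = 0.007126 mol.
mass = 0.007126 mol x 90.03 g/mol = 0.642 g.

0.642 g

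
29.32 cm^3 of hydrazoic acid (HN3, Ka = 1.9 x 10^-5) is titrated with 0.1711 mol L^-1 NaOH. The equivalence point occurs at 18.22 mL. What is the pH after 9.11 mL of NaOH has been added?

9.11 mL is exactly half the equivalence volume (18.22/2), i.e. the half-equivalence point.
There, n(HA) = n(A^-), so pH = pKa = -log(1.9 x 10^-5) = 4.72.

4.72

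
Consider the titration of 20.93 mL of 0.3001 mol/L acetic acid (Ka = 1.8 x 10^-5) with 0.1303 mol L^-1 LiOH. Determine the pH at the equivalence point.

n(CH3COOH) = 0.3001 x 0.02093 = 0.006281 mol; V(LiOH) at equivalence = 0.006281/0.1303 = 0.04820 L.
At equivalence all the acid is converted to CH3COO-; total volume = 0.02093 + 0.04820 = 0.06913 L, so [CH3COO-] = 0.006281/0.06913 = 0.09085 M.
Kb = Kw/Ka = 1.0e-14 / 1.8 x 10^-5 = 5.56e-10.
[OH^-] = sqrt(Kb x [CH3COO-]) = sqrt(5.56e-10 x 0.09085) = 7.10e-6 M.
pOH = 5.15, so pH = 14.00 - 5.15 = 8.85.

8.85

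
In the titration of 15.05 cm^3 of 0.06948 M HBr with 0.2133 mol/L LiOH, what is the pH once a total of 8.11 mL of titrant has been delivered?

12.47

n(acid) = 0.06948 x 0.01505 = 0.001046 mol; n(LiOH) added = 0.2133 x 0.008110 = 0.001730 mol.
Base is in excess by 0.001730 - 0.001046 = 0.0006842 mol in a total volume of 0.02316 L.
[OH^-] = 0.0006842/0.02316 = 0.02954 M, so pOH = 1.53 and pH = 14.00 - 1.53 = 12.47.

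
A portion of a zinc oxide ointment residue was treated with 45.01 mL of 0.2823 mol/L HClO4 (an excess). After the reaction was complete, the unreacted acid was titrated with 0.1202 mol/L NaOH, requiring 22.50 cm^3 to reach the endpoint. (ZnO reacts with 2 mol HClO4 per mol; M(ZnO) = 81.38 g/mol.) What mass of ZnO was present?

0.407 g

Total n(HClO4) added = 0.2823 x 0.04501 = 0.01271 mol.
n(NaOH) used = 0.1202 x 0.02250 = 0.002704 mol, which equals the excess n(HClO4).
So n(HClO4) consumed by the sample = 0.01271 - 0.002704 = 0.01000 mol.
n(ZnO) = 0.01000 / 2 = 0.005001 mol.
mass = 0.005001 mol x 81.38 g/mol = 0.407 g.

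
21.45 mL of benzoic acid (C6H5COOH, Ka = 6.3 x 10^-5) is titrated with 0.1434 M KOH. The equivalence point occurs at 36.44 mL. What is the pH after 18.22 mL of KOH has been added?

18.22 mL is exactly half the equivalence volume (36.44/2), i.e. the half-equivalence point.
There, n(HA) = n(A^-), so pH = pKa = -log(6.3 x 10^-5) = 4.20.

4.20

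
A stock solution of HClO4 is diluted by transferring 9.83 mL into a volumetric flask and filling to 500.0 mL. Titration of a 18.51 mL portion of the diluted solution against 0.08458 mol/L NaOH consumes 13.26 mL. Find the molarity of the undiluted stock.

n(NaOH) = 0.08458 x 0.01326 = 0.001122 mol.
n(HClO4) in the aliquot = 0.001122 mol.
[diluted HClO4] = 0.001122 / 0.01851 = 0.06059 M.
Dilution factor = 500.0/9.830 = 50.86, so [stock] = 0.06059 x 50.86 = 3.08 M.

3.08 M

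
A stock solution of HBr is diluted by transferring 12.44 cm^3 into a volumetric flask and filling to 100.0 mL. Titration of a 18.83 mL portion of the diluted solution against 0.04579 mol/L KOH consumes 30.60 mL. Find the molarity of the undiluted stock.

0.598 M

n(KOH) = 0.04579 x 0.03060 = 0.001401 mol.
n(HBr) in the aliquot = 0.001401 mol.
[diluted HBr] = 0.001401 / 0.01883 = 0.07441 M.
Dilution factor = 100.0/12.44 = 8.039, so [stock] = 0.07441 x 8.039 = 0.598 M.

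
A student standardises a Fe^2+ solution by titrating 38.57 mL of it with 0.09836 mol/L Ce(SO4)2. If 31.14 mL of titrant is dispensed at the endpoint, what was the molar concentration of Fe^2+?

0.0794 M

n(Ce(SO4)2) = 0.09836 x 0.03114 = 0.003063 mol.
From the balanced equation, 1 mol Ce(SO4)2 reacts with 1 mol Fe^2+, so n(Fe^2+) = 0.003063 x 1/1 = 0.003063 mol.
[Fe^2+] = 0.003063 / 0.03857 L = 0.0794 M.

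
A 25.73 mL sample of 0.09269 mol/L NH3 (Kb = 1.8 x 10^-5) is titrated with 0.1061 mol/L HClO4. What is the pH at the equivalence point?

5.28

n(NH3) = 0.09269 x 0.02573 = 0.002385 mol; V(HClO4) at equivalence = 0.002385/0.1061 = 0.02248 L.
At equivalence the base is fully converted to NH4+; total volume = 0.04821 L, so [NH4+] = 0.002385/0.04821 = 0.04947 M.
Ka(NH4+) = Kw/Kb = 1.0e-14 / 1.8 x 10^-5 = 5.56e-10.
[H^+] = sqrt(Ka x [NH4+]) = sqrt(5.56e-10 x 0.04947) = 5.24e-6 M.
pH = -log(5.24e-6) = 5.28.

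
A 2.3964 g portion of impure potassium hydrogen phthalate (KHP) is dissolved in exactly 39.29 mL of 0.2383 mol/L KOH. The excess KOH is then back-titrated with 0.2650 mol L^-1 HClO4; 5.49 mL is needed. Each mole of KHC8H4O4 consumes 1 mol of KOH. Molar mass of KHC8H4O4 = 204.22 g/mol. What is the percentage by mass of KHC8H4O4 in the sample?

Total n(KOH) added = 0.2383 x 0.03929 = 0.009363 mol.
n(HClO4) used = 0.2650 x 0.005490 = 0.001455 mol, which equals the excess n(KOH).
So n(KOH) consumed by the sample = 0.009363 - 0.001455 = 0.007908 mol.
n(KHC8H4O4) = 0.007908 / 1 = 0.007908 mol.
mass KHC8H4O4 = 0.007908 x 204.22 = 1.615 g, so %KHC8H4O4 = 1.615/2.3964 x 100 = 67.4%.

67.4%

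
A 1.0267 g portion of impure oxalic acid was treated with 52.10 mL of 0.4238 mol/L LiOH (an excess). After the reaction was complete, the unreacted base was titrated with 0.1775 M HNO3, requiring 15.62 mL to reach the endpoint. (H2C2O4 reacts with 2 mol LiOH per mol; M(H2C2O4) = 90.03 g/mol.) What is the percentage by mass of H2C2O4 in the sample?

Total n(LiOH) added = 0.4238 x 0.05210 = 0.02208 mol.
n(HNO3) used = 0.1775 x 0.01562 = 0.002773 mol, which equals the excess n(LiOH).
So n(LiOH) consumed by the sample = 0.02208 - 0.002773 = 0.01931 mol.
n(H2C2O4) = 0.01931 / 2 = 0.009654 mol.
mass H2C2O4 = 0.009654 x 90.03 = 0.8691 g, so %H2C2O4 = 0.8691/1.0267 x 100 = 84.7%.

84.7%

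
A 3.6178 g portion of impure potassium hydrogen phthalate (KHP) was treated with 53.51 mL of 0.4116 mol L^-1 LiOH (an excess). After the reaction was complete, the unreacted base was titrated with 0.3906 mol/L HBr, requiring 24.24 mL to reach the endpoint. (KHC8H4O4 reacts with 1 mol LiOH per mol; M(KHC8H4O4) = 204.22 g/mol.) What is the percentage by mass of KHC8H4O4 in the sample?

Total n(LiOH) added = 0.4116 x 0.05351 = 0.02202 mol.
n(HBr) used = 0.3906 x 0.02424 = 0.009468 mol, which equals the excess n(LiOH).
So n(LiOH) consumed by the sample = 0.02202 - 0.009468 = 0.01256 mol.
n(KHC8H4O4) = 0.01256 / 1 = 0.01256 mol.
mass KHC8H4O4 = 0.01256 x 204.22 = 2.564 g, so %KHC8H4O4 = 2.564/3.6178 x 100 = 70.9%.

70.9%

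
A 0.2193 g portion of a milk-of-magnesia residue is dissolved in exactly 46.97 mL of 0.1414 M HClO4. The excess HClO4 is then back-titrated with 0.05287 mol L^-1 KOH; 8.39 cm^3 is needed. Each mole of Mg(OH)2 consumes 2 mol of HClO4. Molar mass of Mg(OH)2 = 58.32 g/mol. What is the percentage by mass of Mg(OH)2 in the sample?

Total n(HClO4) added = 0.1414 x 0.04697 = 0.006642 mol.
n(KOH) used = 0.05287 x 0.008390 = 0.0004436 mol, which equals the excess n(HClO4).
So n(HClO4) consumed by the sample = 0.006642 - 0.0004436 = 0.006198 mol.
n(Mg(OH)2) = 0.006198 / 2 = 0.003099 mol.
mass Mg(OH)2 = 0.003099 x 58.32 = 0.1807 g, so %Mg(OH)2 = 0.1807/0.2193 x 100 = 82.4%.

82.4%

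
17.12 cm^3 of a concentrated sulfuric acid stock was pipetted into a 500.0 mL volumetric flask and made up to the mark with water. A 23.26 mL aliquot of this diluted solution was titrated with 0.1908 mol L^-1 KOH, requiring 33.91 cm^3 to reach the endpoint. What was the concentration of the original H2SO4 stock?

4.06 M

n(KOH) = 0.1908 x 0.03391 = 0.006470 mol.
n(H2SO4) in the aliquot = 0.006470 x 1/2 = 0.003235 mol.
[diluted H2SO4] = 0.003235 / 0.02326 = 0.1391 M.
Dilution factor = 500.0/17.12 = 29.21, so [stock] = 0.1391 x 29.21 = 4.06 M.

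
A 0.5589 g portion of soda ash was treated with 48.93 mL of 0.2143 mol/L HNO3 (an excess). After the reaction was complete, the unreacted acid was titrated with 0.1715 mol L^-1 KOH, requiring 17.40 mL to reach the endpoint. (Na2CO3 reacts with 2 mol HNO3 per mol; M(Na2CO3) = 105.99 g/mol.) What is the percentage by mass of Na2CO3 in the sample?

Total n(HNO3) added = 0.2143 x 0.04893 = 0.01049 mol.
n(KOH) used = 0.1715 x 0.01740 = 0.002984 mol, which equals the excess n(HNO3).
So n(HNO3) consumed by the sample = 0.01049 - 0.002984 = 0.007502 mol.
n(Na2CO3) = 0.007502 / 2 = 0.003751 mol.
mass Na2CO3 = 0.003751 x 105.99 = 0.3975 g, so %Na2CO3 = 0.3975/0.5589 x 100 = 71.1%.

71.1%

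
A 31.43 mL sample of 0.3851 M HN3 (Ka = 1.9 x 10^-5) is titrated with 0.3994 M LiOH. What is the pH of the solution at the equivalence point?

9.01

n(HN3) = 0.3851 x 0.03143 = 0.01210 mol; V(LiOH) at equivalence = 0.01210/0.3994 = 0.03030 L.
At equivalence all the acid is converted to N3-; total volume = 0.03143 + 0.03030 = 0.06173 L, so [N3-] = 0.01210/0.06173 = 0.1961 M.
Kb = Kw/Ka = 1.0e-14 / 1.9 x 10^-5 = 5.26e-10.
[OH^-] = sqrt(Kb x [N3-]) = sqrt(5.26e-10 x 0.1961) = 1.02e-5 M.
pOH = 4.99, so pH = 14.00 - 4.99 = 9.01.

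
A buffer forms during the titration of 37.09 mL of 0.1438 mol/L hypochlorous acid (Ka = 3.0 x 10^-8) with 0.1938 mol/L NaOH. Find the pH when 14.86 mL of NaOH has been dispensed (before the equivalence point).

7.59

Initial n(HClO) = 0.1438 x 0.03709 = 0.005334 mol.
n(NaOH) added = 0.1938 x 0.01486 = 0.002880 mol, converting that many moles of HClO to ClO-.
Remaining n(HClO) = 0.002454 mol; n(ClO-) = 0.002880 mol.
By Henderson-Hasselbalch, pH = pKa + log([A^-]/[HA]) = 7.52 + log(0.002880/0.002454) = 7.52 + (+0.07) = 7.59.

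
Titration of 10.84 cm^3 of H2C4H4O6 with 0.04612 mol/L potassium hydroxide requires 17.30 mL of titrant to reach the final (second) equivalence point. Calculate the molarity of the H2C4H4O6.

n(KOH) = 0.04612 x 0.01730 = 0.0007979 mol.
At the final (second) equivalence point, 2 mol OH^- react per mol H2C4H4O6, so n(H2C4H4O6) = 0.0007979 / 2 = 0.0003989 mol.
[H2C4H4O6] = 0.0003989 / 0.01084 L = 0.0368 M.

0.0368 M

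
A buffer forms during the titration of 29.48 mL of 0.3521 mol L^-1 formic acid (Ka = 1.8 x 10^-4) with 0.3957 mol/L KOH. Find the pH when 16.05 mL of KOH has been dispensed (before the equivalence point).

Initial n(HCOOH) = 0.3521 x 0.02948 = 0.01038 mol.
n(KOH) added = 0.3957 x 0.01605 = 0.006351 mol, converting that many moles of HCOOH to HCOO-.
Remaining n(HCOOH) = 0.004029 mol; n(HCOO-) = 0.006351 mol.
By Henderson-Hasselbalch, pH = pKa + log([A^-]/[HA]) = 3.74 + log(0.006351/0.004029) = 3.74 + (+0.20) = 3.94.

3.94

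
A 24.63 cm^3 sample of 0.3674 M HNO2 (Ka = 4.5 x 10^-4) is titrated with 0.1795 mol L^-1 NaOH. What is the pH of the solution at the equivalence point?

n(HNO2) = 0.3674 x 0.02463 = 0.009049 mol; V(NaOH) at equivalence = 0.009049/0.1795 = 0.05041 L.
At equivalence all the acid is converted to NO2-; total volume = 0.02463 + 0.05041 = 0.07504 L, so [NO2-] = 0.009049/0.07504 = 0.1206 M.
Kb = Kw/Ka = 1.0e-14 / 4.5 x 10^-4 = 2.22e-11.
[OH^-] = sqrt(Kb x [NO2-]) = sqrt(2.22e-11 x 0.1206) = 1.64e-6 M.
pOH = 5.79, so pH = 14.00 - 5.79 = 8.21.

8.21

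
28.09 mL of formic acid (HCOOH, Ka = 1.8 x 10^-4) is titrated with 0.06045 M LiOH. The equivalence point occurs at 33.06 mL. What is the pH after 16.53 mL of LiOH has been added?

3.74

16.53 mL is exactly half the equivalence volume (33.06/2), i.e. the half-equivalence point.
There, n(HA) = n(A^-), so pH = pKa = -log(1.8 x 10^-4) = 3.74.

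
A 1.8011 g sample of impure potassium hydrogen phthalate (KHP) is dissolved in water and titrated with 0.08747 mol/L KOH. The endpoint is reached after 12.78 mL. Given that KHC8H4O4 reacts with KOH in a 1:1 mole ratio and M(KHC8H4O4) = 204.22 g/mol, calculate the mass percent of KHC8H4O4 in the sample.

n(KOH) = 0.08747 x 0.01278 = 0.001118 mol.
n(KHC8H4O4) = 0.001118 / 1 = 0.001118 mol.
mass of KHC8H4O4 = 0.001118 x 204.22 = 0.2283 g.
% purity = 0.2283 / 1.8011 x 100 = 12.7%.

12.7%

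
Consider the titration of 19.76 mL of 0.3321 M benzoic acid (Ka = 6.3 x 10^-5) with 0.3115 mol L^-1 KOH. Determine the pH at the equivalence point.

8.70

n(C6H5COOH) = 0.3321 x 0.01976 = 0.006562 mol; V(KOH) at equivalence = 0.006562/0.3115 = 0.02107 L.
At equivalence all the acid is converted to C6H5COO-; total volume = 0.01976 + 0.02107 = 0.04083 L, so [C6H5COO-] = 0.006562/0.04083 = 0.1607 M.
Kb = Kw/Ka = 1.0e-14 / 6.3 x 10^-5 = 1.59e-10.
[OH^-] = sqrt(Kb x [C6H5COO-]) = sqrt(1.59e-10 x 0.1607) = 5.05e-6 M.
pOH = 5.30, so pH = 14.00 - 5.30 = 8.70.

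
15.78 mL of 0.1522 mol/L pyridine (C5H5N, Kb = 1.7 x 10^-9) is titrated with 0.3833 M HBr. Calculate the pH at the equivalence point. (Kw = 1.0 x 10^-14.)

3.10

n(C5H5N) = 0.1522 x 0.01578 = 0.002402 mol; V(HBr) at equivalence = 0.002402/0.3833 = 0.006266 L.
At equivalence the base is fully converted to C5H5NH+; total volume = 0.02205 L, so [C5H5NH+] = 0.002402/0.02205 = 0.1089 M.
Ka(C5H5NH+) = Kw/Kb = 1.0e-14 / 1.7 x 10^-9 = 5.88e-6.
[H^+] = sqrt(Ka x [C5H5NH+]) = sqrt(5.88e-6 x 0.1089) = 0.000801 M.
pH = -log(0.000801) = 3.10.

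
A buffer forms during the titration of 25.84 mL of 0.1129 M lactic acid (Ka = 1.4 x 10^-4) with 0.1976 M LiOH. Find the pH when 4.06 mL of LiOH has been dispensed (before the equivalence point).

Initial n(HC3H5O3) = 0.1129 x 0.02584 = 0.002917 mol.
n(LiOH) added = 0.1976 x 0.004060 = 0.0008023 mol, converting that many moles of HC3H5O3 to C3H5O3-.
Remaining n(HC3H5O3) = 0.002115 mol; n(C3H5O3-) = 0.0008023 mol.
By Henderson-Hasselbalch, pH = pKa + log([A^-]/[HA]) = 3.85 + log(0.0008023/0.002115) = 3.85 + (-0.42) = 3.43.

3.43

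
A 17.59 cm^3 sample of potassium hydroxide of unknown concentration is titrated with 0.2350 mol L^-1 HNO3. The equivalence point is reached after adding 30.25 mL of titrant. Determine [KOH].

n(HNO3) delivered = 0.2350 x 0.03025 = 0.007109 mol.
For a 1:1 reaction, n(KOH) = 0.007109 mol.
[KOH] = 0.007109 mol / 0.01759 L = 0.404 M.

0.404 M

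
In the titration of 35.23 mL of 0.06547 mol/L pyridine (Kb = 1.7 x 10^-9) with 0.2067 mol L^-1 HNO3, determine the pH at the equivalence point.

n(C5H5N) = 0.06547 x 0.03523 = 0.002307 mol; V(HNO3) at equivalence = 0.002307/0.2067 = 0.01116 L.
At equivalence the base is fully converted to C5H5NH+; total volume = 0.04639 L, so [C5H5NH+] = 0.002307/0.04639 = 0.04972 M.
Ka(C5H5NH+) = Kw/Kb = 1.0e-14 / 1.7 x 10^-9 = 5.88e-6.
[H^+] = sqrt(Ka x [C5H5NH+]) = sqrt(5.88e-6 x 0.04972) = 0.000541 M.
pH = -log(0.000541) = 3.27.

3.27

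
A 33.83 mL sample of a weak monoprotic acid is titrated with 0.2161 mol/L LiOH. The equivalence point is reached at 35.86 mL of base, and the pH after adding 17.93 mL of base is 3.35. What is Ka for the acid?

17.93 mL is half of the equivalence volume, so this is the half-equivalence point where [HA] = [A^-].
At half-equivalence pH = pKa, so pKa = 3.35.
Ka = 10^(-3.35) = 4.5 x 10^-4.

4.5 x 10^-4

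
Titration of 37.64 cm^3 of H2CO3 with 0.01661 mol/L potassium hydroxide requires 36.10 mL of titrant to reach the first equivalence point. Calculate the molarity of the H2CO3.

n(KOH) = 0.01661 x 0.03610 = 0.0005996 mol.
At the first equivalence point, 1 mol OH^- react per mol H2CO3, so n(H2CO3) = 0.0005996 / 1 = 0.0005996 mol.
[H2CO3] = 0.0005996 / 0.03764 L = 0.0159 M.

0.0159 M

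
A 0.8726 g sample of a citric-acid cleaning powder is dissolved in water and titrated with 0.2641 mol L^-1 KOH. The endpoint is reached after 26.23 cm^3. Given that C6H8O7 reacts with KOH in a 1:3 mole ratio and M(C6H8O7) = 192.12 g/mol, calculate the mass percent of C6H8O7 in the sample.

n(KOH) = 0.2641 x 0.02623 = 0.006927 mol.
n(C6H8O7) = 0.006927 / 3 = 0.002309 mol.
mass of C6H8O7 = 0.002309 x 192.12 = 0.4436 g.
% purity = 0.4436 / 0.8726 x 100 = 50.8%.

50.8%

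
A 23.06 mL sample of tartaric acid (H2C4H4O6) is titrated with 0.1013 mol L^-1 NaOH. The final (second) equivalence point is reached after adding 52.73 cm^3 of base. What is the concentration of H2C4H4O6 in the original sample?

0.116 M

n(NaOH) = 0.1013 x 0.05273 = 0.005342 mol.
At the final (second) equivalence point, 2 mol OH^- react per mol H2C4H4O6, so n(H2C4H4O6) = 0.005342 / 2 = 0.002671 mol.
[H2C4H4O6] = 0.002671 / 0.02306 L = 0.116 M.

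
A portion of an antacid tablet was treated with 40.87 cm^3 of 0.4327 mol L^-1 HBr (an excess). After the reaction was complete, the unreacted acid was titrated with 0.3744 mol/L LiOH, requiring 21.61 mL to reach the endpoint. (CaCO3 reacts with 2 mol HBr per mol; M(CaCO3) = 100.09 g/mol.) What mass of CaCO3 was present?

Total n(HBr) added = 0.4327 x 0.04087 = 0.01768 mol.
n(LiOH) used = 0.3744 x 0.02161 = 0.008091 mol, which equals the excess n(HBr).
So n(HBr) consumed by the sample = 0.01768 - 0.008091 = 0.009594 mol.
n(CaCO3) = 0.009594 / 2 = 0.004797 mol.
mass = 0.004797 mol x 100.09 g/mol = 0.480 g.

0.480 g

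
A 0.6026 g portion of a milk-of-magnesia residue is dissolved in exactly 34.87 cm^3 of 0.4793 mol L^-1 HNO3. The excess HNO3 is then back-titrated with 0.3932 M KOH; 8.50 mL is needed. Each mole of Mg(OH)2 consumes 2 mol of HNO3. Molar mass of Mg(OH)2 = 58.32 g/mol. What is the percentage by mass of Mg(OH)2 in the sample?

Total n(HNO3) added = 0.4793 x 0.03487 = 0.01671 mol.
n(KOH) used = 0.3932 x 0.008500 = 0.003342 mol, which equals the excess n(HNO3).
So n(HNO3) consumed by the sample = 0.01671 - 0.003342 = 0.01337 mol.
n(Mg(OH)2) = 0.01337 / 2 = 0.006685 mol.
mass Mg(OH)2 = 0.006685 x 58.32 = 0.3899 g, so %Mg(OH)2 = 0.3899/0.6026 x 100 = 64.7%.

64.7%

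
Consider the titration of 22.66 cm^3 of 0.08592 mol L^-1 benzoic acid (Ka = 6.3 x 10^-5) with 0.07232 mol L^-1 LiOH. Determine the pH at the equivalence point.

8.40

n(C6H5COOH) = 0.08592 x 0.02266 = 0.001947 mol; V(LiOH) at equivalence = 0.001947/0.07232 = 0.02692 L.
At equivalence all the acid is converted to C6H5COO-; total volume = 0.02266 + 0.02692 = 0.04958 L, so [C6H5COO-] = 0.001947/0.04958 = 0.03927 M.
Kb = Kw/Ka = 1.0e-14 / 6.3 x 10^-5 = 1.59e-10.
[OH^-] = sqrt(Kb x [C6H5COO-]) = sqrt(1.59e-10 x 0.03927) = 2.50e-6 M.
pOH = 5.60, so pH = 14.00 - 5.60 = 8.40.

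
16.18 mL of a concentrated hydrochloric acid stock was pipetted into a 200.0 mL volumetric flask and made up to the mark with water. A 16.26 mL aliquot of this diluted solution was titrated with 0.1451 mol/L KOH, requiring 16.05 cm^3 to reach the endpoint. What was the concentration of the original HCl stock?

1.77 M

n(KOH) = 0.1451 x 0.01605 = 0.002329 mol.
n(HCl) in the aliquot = 0.002329 mol.
[diluted HCl] = 0.002329 / 0.01626 = 0.1432 M.
Dilution factor = 200.0/16.18 = 12.36, so [stock] = 0.1432 x 12.36 = 1.77 M.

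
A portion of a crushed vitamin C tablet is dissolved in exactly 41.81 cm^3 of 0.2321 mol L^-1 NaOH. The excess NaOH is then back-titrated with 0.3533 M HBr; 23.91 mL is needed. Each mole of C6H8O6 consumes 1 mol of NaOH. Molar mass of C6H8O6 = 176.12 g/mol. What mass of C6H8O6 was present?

Total n(NaOH) added = 0.2321 x 0.04181 = 0.009704 mol.
n(HBr) used = 0.3533 x 0.02391 = 0.008447 mol, which equals the excess n(NaOH).
So n(NaOH) consumed by the sample = 0.009704 - 0.008447 = 0.001257 mol.
n(C6H8O6) = 0.001257 / 1 = 0.001257 mol.
mass = 0.001257 mol x 176.12 g/mol = 0.221 g.

0.221 g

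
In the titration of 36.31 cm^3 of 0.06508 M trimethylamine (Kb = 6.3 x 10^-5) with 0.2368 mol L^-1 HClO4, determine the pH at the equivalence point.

n((CH3)3N) = 0.06508 x 0.03631 = 0.002363 mol; V(HClO4) at equivalence = 0.002363/0.2368 = 0.009979 L.
At equivalence the base is fully converted to (CH3)3NH+; total volume = 0.04629 L, so [(CH3)3NH+] = 0.002363/0.04629 = 0.05105 M.
Ka((CH3)3NH+) = Kw/Kb = 1.0e-14 / 6.3 x 10^-5 = 1.59e-10.
[H^+] = sqrt(Ka x [(CH3)3NH+]) = sqrt(1.59e-10 x 0.05105) = 2.85e-6 M.
pH = -log(2.85e-6) = 5.55.

5.55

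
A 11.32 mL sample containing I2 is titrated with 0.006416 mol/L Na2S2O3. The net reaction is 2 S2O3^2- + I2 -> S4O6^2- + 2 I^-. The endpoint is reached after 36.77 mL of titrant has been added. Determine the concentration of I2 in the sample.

0.0104 M

n(Na2S2O3) = 0.006416 x 0.03677 = 0.0002359 mol.
From the balanced equation, 2 mol Na2S2O3 reacts with 1 mol I2, so n(I2) = 0.0002359 x 1/2 = 0.0001180 mol.
[I2] = 0.0001180 / 0.01132 L = 0.0104 M.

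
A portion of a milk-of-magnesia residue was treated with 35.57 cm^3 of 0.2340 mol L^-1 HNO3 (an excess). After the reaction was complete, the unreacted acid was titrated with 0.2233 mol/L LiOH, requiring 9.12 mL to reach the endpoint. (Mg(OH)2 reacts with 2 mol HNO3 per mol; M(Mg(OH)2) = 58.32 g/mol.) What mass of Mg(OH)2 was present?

Total n(HNO3) added = 0.2340 x 0.03557 = 0.008323 mol.
n(LiOH) used = 0.2233 x 0.009120 = 0.002036 mol, which equals the excess n(HNO3).
So n(HNO3) consumed by the sample = 0.008323 - 0.002036 = 0.006287 mol.
n(Mg(OH)2) = 0.006287 / 2 = 0.003143 mol.
mass = 0.003143 mol x 58.32 g/mol = 0.183 g.

0.183 g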